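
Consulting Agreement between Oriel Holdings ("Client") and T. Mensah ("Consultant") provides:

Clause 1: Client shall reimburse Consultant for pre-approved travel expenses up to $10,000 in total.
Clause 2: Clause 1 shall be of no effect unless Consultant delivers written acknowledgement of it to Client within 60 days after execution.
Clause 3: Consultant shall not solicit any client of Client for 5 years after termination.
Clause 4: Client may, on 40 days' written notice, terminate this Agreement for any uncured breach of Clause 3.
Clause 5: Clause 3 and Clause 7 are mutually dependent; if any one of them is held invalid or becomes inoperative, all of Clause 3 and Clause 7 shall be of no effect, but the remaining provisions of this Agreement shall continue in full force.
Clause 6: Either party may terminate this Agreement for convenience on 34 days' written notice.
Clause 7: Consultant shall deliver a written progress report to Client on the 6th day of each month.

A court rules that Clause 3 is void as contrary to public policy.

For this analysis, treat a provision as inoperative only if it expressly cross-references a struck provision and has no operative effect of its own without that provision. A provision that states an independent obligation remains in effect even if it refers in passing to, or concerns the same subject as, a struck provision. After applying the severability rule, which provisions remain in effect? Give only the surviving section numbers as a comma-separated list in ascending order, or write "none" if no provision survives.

1, 2, 5, 6

Clause 3 is struck. The only function of Clause 4 is the termination right for breach of Clause 3, so it cannot stand once Clause 3 is removed. Clause 5 declares Clause 3 and Clause 7 mutually dependent; since one of them has fallen, all of them are of no effect. That brings down Clause 7 as well. The remainder continues in force under Clause 5. That leaves Clause 1, Clause 2, Clause 5, and Clause 6 in effect.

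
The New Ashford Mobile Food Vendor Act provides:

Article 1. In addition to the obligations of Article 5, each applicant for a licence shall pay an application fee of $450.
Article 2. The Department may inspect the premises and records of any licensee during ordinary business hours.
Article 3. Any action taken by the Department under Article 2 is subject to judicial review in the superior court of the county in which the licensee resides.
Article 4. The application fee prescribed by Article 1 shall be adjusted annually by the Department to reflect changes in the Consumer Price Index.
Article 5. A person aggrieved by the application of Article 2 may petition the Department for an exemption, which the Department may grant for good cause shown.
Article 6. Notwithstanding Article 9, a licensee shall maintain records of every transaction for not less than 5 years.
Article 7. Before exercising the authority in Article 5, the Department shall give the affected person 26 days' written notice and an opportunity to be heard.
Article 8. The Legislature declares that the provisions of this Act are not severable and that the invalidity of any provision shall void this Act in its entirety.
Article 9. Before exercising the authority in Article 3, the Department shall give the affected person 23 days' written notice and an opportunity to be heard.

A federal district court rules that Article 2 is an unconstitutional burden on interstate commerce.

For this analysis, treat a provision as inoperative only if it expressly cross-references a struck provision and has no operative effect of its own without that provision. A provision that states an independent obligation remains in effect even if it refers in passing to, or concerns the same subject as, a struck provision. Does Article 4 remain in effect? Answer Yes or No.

Article 2 is struck. Article 3 operates only by reference to Article 2, so it falls with Article 2. Article 5 has no operative effect of its own apart from Article 2 and is therefore inoperative. Article 7 merely fixes the notice-and-hearing requirement for Article 5; with Article 5 gone it has nothing to operate on and falls away. Article 9 operates only by reference to Article 3, so it falls with Article 3. Article 8 provides that the Act is not severable, so the invalidity of any one provision voids the entire Act. No provision of the Act survives. Article 4 is among the inoperative provisions, so the answer is no.

No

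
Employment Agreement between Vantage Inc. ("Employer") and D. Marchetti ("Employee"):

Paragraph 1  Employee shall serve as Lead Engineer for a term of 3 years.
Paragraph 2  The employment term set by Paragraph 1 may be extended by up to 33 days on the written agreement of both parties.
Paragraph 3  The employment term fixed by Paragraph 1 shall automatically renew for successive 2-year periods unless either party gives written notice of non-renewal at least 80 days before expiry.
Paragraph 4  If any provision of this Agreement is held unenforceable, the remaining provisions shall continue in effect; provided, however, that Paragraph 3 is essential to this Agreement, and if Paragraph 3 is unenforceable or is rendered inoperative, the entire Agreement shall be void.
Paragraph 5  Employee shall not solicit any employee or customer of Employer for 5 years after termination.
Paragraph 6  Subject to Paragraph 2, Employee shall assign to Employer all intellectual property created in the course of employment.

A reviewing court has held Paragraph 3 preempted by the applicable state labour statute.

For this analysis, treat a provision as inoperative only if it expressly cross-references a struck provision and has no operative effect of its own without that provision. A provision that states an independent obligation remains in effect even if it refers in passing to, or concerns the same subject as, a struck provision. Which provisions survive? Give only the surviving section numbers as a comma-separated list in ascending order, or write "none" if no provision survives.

none

Paragraph 3 is struck. Nothing else in the Agreement is defined by reference to Paragraph 3. Paragraph 4 makes Paragraph 3 an essential term, and Paragraph 3 is the provision held invalid; under Paragraph 4, the entire Agreement is therefore void. No provision of the Agreement survives.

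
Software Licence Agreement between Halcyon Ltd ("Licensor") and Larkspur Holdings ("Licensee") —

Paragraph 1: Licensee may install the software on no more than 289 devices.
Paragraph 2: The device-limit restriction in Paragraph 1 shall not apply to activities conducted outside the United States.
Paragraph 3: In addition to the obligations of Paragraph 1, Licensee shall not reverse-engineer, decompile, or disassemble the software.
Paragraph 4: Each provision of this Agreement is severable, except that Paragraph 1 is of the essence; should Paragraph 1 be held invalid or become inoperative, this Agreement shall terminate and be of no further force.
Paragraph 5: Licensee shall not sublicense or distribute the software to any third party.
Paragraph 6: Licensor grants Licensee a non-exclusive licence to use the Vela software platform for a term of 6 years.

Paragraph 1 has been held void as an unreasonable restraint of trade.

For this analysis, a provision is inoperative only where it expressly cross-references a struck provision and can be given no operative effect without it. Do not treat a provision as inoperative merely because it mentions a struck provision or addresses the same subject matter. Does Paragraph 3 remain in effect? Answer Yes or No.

No

Paragraph 1 is struck. The whole of Paragraph 2 is the carve-out from the device-limit restriction, defined by reference to Paragraph 1, so Paragraph 2 cannot stand once Paragraph 1 is removed. Paragraph 4 makes Paragraph 1 an essential term, and Paragraph 1 is the provision held invalid; under Paragraph 4, the entire Agreement is therefore void. No provision of the Agreement survives. Paragraph 3 is among the inoperative provisions, so the answer is no.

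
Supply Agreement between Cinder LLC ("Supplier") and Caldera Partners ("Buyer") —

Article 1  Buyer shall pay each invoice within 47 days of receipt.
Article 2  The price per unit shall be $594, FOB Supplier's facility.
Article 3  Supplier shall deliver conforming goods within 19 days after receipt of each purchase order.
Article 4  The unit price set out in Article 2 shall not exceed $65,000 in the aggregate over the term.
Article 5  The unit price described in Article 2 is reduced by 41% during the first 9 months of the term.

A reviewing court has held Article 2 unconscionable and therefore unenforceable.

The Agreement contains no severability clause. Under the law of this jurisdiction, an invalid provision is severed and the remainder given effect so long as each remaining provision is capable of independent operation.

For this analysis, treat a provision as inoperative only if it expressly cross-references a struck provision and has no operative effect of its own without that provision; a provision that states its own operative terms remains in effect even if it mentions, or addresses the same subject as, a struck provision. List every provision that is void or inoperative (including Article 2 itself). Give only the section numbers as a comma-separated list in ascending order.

2, 4, 5

Article 2 is struck. Article 4 has no operative effect of its own apart from Article 2 and is therefore inoperative. Article 5 does nothing except set the introductory reduction to the unit price by reference to Article 2; with Article 2 gone it has no independent effect and is inoperative. Under the stated default rule, only provisions that cannot operate independently fall away; the rest are enforced. That leaves Article 1 and Article 3 in effect.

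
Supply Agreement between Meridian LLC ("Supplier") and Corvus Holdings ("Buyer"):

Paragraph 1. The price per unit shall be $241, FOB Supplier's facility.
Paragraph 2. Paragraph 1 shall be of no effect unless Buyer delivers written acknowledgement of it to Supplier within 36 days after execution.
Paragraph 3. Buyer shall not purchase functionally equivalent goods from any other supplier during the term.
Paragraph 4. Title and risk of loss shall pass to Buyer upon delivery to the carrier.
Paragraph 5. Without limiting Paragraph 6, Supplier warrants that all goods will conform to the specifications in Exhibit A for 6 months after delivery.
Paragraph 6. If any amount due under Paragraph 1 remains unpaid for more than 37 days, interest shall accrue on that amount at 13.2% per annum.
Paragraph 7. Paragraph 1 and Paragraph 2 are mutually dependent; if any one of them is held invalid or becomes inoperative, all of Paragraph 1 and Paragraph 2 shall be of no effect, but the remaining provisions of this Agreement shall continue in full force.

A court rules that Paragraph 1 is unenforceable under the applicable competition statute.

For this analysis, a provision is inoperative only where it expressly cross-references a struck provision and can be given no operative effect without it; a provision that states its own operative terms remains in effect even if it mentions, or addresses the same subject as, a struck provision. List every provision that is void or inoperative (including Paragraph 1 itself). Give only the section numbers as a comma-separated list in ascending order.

Paragraph 1 is struck. Paragraph 2 merely fixes the acknowledgement condition for Paragraph 1; with Paragraph 1 gone it has nothing to operate on and falls away. Paragraph 6 does nothing except set the default interest on the unit price by reference to Paragraph 1; with Paragraph 1 gone it has no independent effect and is inoperative. Paragraph 5 mentions Paragraph 6 but its own obligation stands independently of Paragraph 6, so Paragraph 5 is not affected. Paragraph 7 declares Paragraph 1 and Paragraph 2 mutually dependent; since one of them has fallen, all of them are of no effect. The remainder continues in force under Paragraph 7. The provisions still in force are Paragraph 3, Paragraph 4, Paragraph 5, and Paragraph 7.

1, 2, 6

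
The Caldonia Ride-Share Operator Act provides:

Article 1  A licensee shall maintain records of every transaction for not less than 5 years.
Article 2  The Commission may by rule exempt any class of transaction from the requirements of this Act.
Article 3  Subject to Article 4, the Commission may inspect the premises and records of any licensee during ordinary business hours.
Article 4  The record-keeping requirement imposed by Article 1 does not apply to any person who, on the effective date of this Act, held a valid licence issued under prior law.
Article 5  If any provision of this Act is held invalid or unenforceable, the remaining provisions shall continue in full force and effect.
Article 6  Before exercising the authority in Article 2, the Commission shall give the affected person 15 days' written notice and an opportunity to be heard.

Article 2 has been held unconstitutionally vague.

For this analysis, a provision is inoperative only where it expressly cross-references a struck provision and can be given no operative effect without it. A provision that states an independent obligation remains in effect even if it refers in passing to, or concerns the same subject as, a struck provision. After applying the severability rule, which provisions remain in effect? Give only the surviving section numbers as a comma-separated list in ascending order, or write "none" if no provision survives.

Article 2 is struck. Article 6 has no operative effect of its own apart from Article 2 and is therefore inoperative. Under the severability clause in Article 5, the remaining provisions continue in force. The provisions still in force are Article 1, Article 3, Article 4, and Article 5.

1, 3, 4, 5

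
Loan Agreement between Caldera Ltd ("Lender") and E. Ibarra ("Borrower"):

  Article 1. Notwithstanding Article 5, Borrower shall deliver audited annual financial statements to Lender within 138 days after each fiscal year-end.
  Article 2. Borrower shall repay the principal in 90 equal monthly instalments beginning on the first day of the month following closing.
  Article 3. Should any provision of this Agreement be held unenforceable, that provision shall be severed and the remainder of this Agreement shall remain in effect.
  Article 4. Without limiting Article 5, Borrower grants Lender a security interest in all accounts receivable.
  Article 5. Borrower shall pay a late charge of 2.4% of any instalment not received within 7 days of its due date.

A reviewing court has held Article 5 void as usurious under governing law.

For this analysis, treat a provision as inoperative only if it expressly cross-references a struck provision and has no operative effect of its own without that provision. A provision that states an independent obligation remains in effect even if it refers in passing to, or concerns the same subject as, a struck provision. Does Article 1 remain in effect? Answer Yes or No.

Yes

Article 5 is struck. Article 1 mentions Article 5 but its own obligation stands independently of Article 5, so Article 1 is not affected. Although Article 4 refers to Article 5, its operative terms do not depend on Article 5, so it remains in effect. No other provision's operative terms depend on Article 5. Article 3 is a severability clause and preserves every provision that can still be given independent effect. Article 1, Article 2, Article 3, and Article 4 remain in effect. Article 1 is among the surviving provisions, so the answer is yes.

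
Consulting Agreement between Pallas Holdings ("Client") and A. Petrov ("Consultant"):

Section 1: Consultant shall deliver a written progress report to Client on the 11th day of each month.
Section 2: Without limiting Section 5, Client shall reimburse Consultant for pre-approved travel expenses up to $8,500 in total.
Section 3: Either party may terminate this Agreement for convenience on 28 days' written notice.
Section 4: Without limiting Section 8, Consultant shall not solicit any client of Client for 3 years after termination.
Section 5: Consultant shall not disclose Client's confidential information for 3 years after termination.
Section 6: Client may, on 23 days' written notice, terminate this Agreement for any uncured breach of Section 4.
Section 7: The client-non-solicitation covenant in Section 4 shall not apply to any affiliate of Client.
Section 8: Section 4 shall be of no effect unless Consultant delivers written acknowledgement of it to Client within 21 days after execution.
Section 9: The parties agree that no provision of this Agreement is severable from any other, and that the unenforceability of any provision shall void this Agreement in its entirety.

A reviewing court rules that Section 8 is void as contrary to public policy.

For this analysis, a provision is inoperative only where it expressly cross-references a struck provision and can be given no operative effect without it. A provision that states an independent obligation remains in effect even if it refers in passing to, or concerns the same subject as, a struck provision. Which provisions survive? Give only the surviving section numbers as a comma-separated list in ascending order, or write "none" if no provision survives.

none

Section 8 is struck. Nothing else in the Agreement is defined by reference to Section 8. Section 9 provides that the Agreement is not severable, so the invalidity of any one provision voids the entire Agreement. No provision of the Agreement survives.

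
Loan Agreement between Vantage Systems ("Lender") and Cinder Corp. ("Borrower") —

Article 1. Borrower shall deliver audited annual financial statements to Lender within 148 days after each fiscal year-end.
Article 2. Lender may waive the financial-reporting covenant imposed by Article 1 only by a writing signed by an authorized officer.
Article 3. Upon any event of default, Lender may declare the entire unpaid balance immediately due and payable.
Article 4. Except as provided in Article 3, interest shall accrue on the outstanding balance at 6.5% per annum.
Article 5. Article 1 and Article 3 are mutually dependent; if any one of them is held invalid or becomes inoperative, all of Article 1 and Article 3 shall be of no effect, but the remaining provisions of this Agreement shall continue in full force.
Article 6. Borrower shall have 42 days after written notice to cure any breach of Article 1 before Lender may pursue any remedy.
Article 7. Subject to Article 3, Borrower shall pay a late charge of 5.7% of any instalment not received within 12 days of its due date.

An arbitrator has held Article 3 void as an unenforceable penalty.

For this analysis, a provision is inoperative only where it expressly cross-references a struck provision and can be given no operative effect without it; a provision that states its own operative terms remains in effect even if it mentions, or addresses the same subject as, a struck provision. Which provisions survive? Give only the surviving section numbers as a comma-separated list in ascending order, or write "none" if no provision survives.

4, 5, 7

Article 3 is struck. Although Article 7 refers to Article 3, its operative terms do not depend on Article 3, so it remains in effect. Article 4 mentions Article 3 but its own obligation stands independently of Article 3, so Article 4 is not affected. Nothing else in the Agreement is defined by reference to Article 3. Article 5 declares Article 1 and Article 3 mutually dependent; since one of them has fallen, all of them are of no effect. That brings down Article 1 as well. Article 2 and Article 6 in turn depend solely on a provision now struck and likewise fall. The remainder continues in force under Article 5. Article 4, Article 5, and Article 7 remain in effect.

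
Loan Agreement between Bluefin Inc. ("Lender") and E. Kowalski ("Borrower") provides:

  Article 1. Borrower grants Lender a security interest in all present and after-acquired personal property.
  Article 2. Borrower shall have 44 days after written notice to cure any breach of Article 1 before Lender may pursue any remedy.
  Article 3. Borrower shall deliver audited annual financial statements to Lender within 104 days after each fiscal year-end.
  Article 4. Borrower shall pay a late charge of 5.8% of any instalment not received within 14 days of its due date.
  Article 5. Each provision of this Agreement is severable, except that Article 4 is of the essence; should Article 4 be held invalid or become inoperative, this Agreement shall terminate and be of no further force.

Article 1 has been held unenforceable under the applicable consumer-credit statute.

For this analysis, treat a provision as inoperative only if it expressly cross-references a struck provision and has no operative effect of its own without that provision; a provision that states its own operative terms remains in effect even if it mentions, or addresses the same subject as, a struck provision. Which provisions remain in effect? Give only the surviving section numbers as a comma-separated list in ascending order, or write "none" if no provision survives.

3, 4, 5

Article 1 is struck. Article 2 merely fixes the cure period for breach of Article 1; with Article 1 gone it has nothing to operate on and falls away. Article 5 makes Article 4 an essential term, but Article 4 is unaffected, so the severability proviso in Article 5 preserves the remaining provisions. Article 3, Article 4, and Article 5 remain in effect.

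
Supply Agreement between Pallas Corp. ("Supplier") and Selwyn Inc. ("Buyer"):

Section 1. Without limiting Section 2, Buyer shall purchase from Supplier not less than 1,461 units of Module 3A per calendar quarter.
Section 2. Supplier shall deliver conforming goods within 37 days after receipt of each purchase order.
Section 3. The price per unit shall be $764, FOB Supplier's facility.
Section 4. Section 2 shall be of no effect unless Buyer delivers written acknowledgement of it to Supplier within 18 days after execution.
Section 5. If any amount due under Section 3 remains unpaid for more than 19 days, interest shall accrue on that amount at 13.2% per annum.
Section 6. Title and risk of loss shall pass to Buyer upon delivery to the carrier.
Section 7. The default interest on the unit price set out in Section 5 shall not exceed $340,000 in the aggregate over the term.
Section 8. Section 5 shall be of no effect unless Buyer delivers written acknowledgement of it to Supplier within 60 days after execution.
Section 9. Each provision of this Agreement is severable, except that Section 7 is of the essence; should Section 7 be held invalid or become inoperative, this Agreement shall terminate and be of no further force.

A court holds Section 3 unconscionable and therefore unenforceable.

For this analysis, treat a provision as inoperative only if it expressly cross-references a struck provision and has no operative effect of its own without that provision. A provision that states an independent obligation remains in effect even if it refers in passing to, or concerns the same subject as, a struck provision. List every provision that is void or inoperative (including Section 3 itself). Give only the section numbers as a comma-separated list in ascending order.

Section 3 is struck. The whole of Section 5 is the default interest on the unit price, defined by reference to Section 3, so Section 5 cannot stand once Section 3 is removed. Section 7 does nothing except set the aggregate cap on the default interest on the unit price by reference to Section 5; with Section 5 gone it has no independent effect and is inoperative. Section 8 has no operative effect of its own apart from Section 5 and is therefore inoperative. Section 9 makes Section 7 an essential term, and Section 7 has been rendered inoperative by the cascade; under Section 9, the entire Agreement is therefore void. No provision of the Agreement survives.

1, 2, 3, 4, 5, 6, 7, 8, 9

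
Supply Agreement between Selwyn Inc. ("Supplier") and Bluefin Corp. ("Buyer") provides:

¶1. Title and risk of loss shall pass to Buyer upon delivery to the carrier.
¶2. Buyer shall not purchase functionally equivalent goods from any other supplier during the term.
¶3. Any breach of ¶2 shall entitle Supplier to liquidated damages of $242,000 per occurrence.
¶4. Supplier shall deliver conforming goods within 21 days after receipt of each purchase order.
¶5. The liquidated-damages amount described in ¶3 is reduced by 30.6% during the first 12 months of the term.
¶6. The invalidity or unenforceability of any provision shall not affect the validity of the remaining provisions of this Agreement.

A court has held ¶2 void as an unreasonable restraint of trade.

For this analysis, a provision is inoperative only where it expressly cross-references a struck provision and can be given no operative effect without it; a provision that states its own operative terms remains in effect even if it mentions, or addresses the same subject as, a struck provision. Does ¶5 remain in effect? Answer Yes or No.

No

¶2 is struck. The whole of ¶3 is the liquidated-damages amount, defined by reference to ¶2, so ¶3 cannot stand once ¶2 is removed. The whole of ¶5 is the introductory reduction to the liquidated-damages amount, defined by reference to ¶3, so ¶5 cannot stand once ¶3 is removed. ¶6 is a severability clause and preserves every provision that can still be given independent effect. ¶1, ¶4, and ¶6 remain in effect. ¶5 is among the inoperative provisions, so the answer is no.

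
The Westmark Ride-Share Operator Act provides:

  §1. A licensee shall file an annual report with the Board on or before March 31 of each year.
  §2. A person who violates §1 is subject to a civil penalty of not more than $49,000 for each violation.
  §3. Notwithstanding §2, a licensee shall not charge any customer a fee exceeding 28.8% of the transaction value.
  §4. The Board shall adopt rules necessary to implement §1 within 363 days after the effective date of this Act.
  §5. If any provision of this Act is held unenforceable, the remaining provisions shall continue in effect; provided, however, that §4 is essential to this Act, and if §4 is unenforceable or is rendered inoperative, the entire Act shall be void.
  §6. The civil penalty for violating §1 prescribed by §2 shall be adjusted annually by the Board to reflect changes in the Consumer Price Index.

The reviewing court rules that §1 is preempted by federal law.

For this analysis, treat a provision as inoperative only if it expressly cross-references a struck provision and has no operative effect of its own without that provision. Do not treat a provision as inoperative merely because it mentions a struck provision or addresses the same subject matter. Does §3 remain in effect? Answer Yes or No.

§1 is struck. §2 operates only by reference to §1, so it falls with §1. §4 has no operative effect of its own apart from §1 and is therefore inoperative. §6 operates only by reference to §2, so it falls with §2. §5 makes §4 an essential term, and §4 has been rendered inoperative by the cascade; under §5, the entire Act is therefore void. No provision of the Act survives. §3 is among the inoperative provisions, so the answer is no.

No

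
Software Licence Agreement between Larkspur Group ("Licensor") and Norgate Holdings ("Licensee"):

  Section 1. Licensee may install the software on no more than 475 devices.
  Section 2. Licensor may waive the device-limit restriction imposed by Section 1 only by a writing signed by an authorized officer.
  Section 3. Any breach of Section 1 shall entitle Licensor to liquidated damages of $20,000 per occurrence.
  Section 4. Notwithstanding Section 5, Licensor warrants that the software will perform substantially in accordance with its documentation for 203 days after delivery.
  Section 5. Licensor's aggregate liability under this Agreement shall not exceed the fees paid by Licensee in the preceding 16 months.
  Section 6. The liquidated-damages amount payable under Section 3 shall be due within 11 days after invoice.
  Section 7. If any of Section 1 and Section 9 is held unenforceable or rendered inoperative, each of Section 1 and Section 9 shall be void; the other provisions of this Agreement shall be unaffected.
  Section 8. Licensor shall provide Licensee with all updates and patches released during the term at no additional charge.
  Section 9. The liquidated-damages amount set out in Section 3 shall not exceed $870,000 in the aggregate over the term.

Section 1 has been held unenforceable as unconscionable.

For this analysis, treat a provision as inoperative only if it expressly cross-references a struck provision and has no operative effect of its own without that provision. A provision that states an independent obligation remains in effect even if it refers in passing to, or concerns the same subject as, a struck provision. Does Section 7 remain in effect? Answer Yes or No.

Yes

Section 1 is struck. Section 2 has no operative effect of its own apart from Section 1 and is therefore inoperative. Section 3 has no operative effect of its own apart from Section 1 and is therefore inoperative. Section 6 operates only by reference to Section 3, so it falls with Section 3. Section 9 does nothing except set the aggregate cap on the liquidated-damages amount by reference to Section 3; with Section 3 gone it has no independent effect and is inoperative. Section 7 declares Section 1 and Section 9 mutually dependent; since one of them has fallen, all of them are of no effect. The remainder continues in force under Section 7. The provisions still in force are Section 4, Section 5, Section 7, and Section 8. Section 7 is among the surviving provisions, so the answer is yes.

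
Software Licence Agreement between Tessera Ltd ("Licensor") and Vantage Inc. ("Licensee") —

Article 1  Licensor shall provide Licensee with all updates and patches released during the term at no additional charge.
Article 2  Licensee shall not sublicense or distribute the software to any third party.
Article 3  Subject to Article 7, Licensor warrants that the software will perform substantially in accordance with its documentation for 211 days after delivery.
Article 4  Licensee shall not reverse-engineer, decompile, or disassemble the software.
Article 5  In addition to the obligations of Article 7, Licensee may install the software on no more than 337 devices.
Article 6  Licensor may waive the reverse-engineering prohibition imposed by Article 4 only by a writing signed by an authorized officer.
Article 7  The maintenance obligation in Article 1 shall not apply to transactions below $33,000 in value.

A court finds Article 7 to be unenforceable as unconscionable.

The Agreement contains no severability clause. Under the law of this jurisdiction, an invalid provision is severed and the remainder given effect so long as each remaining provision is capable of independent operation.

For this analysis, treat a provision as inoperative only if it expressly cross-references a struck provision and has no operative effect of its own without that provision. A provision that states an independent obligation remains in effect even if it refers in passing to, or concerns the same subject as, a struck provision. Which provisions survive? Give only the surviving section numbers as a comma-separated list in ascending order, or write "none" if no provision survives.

Article 7 is struck. Article 5 mentions Article 7 but its own obligation stands independently of Article 7, so Article 5 is not affected. Although Article 3 refers to Article 7, its operative terms do not depend on Article 7, so it remains in effect. Nothing else in the Agreement is defined by reference to Article 7. With no severability clause, the stated default rule severs what cannot stand and enforces each remaining provision that can operate on its own. That leaves Article 1, Article 2, Article 3, Article 4, Article 5, and Article 6 in effect.

1, 2, 3, 4, 5, 6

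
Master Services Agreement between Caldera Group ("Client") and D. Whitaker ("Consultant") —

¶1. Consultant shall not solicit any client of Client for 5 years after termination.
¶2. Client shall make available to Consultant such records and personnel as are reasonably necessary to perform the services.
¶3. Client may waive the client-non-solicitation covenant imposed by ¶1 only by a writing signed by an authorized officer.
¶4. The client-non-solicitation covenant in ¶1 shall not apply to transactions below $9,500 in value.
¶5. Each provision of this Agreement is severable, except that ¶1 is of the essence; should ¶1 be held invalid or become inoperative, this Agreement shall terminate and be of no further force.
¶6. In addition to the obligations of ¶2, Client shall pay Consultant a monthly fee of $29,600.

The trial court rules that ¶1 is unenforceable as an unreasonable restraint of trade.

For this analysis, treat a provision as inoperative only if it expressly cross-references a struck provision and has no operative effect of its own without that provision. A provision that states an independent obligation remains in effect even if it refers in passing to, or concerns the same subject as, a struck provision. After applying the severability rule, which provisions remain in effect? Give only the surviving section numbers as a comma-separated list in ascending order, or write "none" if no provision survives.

none

¶1 is struck. ¶3 merely fixes the waiver condition for ¶1; with ¶1 gone it has nothing to operate on and falls away. ¶4 operates only by reference to ¶1, so it falls with ¶1. ¶5 makes ¶1 an essential term, and ¶1 is the provision held invalid; under ¶5, the entire Agreement is therefore void. No provision of the Agreement survives.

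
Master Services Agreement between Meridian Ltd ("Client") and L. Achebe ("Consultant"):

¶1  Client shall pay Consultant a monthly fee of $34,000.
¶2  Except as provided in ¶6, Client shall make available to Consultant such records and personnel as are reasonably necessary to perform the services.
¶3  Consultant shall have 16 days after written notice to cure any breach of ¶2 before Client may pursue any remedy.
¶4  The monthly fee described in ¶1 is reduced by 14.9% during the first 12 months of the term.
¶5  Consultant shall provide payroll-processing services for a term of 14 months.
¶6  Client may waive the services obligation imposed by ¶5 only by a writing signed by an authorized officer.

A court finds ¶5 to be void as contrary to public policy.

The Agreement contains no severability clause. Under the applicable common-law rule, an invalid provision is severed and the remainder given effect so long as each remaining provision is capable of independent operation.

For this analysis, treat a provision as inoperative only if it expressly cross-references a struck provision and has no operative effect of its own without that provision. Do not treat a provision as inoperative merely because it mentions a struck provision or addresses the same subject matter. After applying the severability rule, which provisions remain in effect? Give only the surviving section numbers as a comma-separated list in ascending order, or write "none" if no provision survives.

¶5 is struck. The only function of ¶6 is the waiver condition for ¶5, so it cannot stand once ¶5 is removed. ¶2 mentions ¶6 but its own obligation stands independently of ¶6, so ¶2 is not affected. Under the stated default rule, only provisions that cannot operate independently fall away; the rest are enforced. The provisions still in force are ¶1, ¶2, ¶3, and ¶4.

1, 2, 3, 4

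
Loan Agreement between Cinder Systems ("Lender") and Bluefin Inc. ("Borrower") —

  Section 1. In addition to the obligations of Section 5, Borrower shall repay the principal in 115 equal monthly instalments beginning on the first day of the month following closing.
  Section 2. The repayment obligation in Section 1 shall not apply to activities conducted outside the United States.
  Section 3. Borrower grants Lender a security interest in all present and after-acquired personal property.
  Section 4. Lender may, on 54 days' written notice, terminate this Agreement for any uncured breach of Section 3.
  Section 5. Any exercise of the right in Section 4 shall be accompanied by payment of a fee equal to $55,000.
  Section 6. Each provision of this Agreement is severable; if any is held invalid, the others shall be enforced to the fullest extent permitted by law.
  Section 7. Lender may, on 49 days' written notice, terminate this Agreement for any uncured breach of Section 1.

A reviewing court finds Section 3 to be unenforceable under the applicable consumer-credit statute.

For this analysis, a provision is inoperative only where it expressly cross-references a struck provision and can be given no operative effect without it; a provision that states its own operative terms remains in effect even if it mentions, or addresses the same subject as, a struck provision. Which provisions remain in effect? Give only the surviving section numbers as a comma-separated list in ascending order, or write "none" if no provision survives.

1, 2, 6, 7

Section 3 is struck. The only function of Section 4 is the termination right for breach of Section 3, so it cannot stand once Section 3 is removed. Section 5 has no operative effect of its own apart from Section 4 and is therefore inoperative. Although Section 1 refers to Section 5, its operative terms do not depend on Section 5, so it remains in effect. Section 6 is a severability clause and preserves every provision that can still be given independent effect. Section 1, Section 2, Section 6, and Section 7 remain in effect.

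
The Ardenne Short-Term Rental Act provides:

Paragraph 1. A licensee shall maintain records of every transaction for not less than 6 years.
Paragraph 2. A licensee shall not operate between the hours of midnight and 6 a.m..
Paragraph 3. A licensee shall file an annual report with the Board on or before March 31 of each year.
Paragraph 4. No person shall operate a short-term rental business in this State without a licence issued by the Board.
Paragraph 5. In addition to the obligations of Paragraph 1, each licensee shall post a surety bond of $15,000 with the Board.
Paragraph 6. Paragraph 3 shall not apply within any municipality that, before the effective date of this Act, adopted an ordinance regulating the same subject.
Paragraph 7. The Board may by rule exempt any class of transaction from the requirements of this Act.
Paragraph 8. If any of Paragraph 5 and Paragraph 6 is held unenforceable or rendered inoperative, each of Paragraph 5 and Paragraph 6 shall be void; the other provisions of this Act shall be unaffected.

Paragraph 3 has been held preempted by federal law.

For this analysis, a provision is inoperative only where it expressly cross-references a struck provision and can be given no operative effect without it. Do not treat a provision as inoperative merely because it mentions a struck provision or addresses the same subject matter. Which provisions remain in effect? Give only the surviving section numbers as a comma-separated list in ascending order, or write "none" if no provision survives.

1, 2, 4, 7, 8

Paragraph 3 is struck. Paragraph 6 has no operative effect of its own apart from Paragraph 3 and is therefore inoperative. Paragraph 8 declares Paragraph 5 and Paragraph 6 mutually dependent; since one of them has fallen, all of them are of no effect. That brings down Paragraph 5 as well. The remainder continues in force under Paragraph 8. The provisions still in force are Paragraph 1, Paragraph 2, Paragraph 4, Paragraph 7, and Paragraph 8.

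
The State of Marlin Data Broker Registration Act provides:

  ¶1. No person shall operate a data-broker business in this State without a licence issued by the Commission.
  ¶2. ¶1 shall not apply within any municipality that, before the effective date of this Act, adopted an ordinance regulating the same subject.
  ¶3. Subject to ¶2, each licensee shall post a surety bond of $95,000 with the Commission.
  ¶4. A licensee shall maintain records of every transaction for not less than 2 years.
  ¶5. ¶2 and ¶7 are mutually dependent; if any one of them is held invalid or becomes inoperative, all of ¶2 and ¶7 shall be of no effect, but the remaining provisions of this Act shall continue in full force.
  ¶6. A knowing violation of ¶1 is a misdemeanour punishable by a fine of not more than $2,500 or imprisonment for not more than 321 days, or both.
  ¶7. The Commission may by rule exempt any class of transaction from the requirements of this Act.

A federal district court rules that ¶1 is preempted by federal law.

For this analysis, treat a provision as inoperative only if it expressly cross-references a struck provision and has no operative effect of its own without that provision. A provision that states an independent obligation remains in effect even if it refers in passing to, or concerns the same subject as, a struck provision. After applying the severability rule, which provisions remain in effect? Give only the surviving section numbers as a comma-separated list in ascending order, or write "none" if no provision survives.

¶1 is struck. ¶2 has no operative effect of its own apart from ¶1 and is therefore inoperative. The only function of ¶6 is the criminal penalty for violating ¶1, so it cannot stand once ¶1 is removed. Although ¶3 refers to ¶2, its operative terms do not depend on ¶2, so it remains in effect. ¶5 declares ¶2 and ¶7 mutually dependent; since one of them has fallen, all of them are of no effect. That brings down ¶7 as well. The remainder continues in force under ¶5. The provisions still in force are ¶3, ¶4, and ¶5.

3, 4, 5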